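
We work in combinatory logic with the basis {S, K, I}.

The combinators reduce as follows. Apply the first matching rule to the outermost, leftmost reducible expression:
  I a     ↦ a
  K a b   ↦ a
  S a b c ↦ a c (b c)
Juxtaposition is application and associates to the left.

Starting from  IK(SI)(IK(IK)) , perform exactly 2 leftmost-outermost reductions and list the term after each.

Answer: after 2 steps: SI

Reduction:
  start: IK(SI)(IK(IK))
  [1] K(SI)(IK(IK))
  [2] SI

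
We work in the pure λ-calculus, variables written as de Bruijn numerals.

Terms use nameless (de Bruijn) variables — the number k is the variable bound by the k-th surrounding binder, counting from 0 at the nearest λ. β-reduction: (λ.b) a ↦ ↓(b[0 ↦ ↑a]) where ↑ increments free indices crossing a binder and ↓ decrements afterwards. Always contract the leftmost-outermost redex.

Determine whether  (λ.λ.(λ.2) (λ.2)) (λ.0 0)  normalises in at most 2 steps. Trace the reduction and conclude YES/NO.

Answer: YES — reaches normal form λ.λ.0 0 in 2 ≤ 2 steps

Working:
  start: (λ.λ.(λ.2) (λ.2)) (λ.0 0)
  step 1: λ.(λ.λ.0 0) (λ.λ.0 0)
  step 2: λ.λ.0 0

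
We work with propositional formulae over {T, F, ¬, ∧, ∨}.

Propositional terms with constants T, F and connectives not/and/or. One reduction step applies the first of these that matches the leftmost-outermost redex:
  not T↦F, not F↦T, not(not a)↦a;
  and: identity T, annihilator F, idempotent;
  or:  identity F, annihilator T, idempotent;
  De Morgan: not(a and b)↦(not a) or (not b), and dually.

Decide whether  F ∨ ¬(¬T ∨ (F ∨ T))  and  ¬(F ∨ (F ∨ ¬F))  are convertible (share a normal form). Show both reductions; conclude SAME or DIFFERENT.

Answer: SAME — A ⇓ F, B ⇓ F

Derivation:
Term A:
  start: F ∨ ¬(¬T ∨ (F ∨ T))
  step 1: ¬(¬T ∨ (F ∨ T))
  step 2: ¬¬T ∧ ¬(F ∨ T)
  step 3: T ∧ ¬(F ∨ T)
  step 4: ¬(F ∨ T)
  step 5: ¬F ∧ ¬T
  step 6: T ∧ ¬T
  step 7: ¬T
  step 8: F

Term B:
  start: ¬(F ∨ (F ∨ ¬F))
  step 1: ¬F ∧ ¬(F ∨ ¬F)
  step 2: T ∧ ¬(F ∨ ¬F)
  step 3: ¬(F ∨ ¬F)
  step 4: ¬F ∧ ¬¬F
  step 5: T ∧ ¬¬F
  step 6: ¬¬F
  step 7: F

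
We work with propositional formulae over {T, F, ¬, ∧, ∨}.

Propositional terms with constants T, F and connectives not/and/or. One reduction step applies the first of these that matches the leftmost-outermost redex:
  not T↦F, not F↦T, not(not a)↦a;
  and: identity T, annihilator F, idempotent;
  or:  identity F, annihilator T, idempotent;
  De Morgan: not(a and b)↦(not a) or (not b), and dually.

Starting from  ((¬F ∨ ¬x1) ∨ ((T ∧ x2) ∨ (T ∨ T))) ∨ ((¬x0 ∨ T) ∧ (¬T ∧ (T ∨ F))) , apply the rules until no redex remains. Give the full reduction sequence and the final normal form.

Answer: normal form = T  (in 4 steps)

Working:
  start: ((¬F ∨ ¬x1) ∨ ((T ∧ x2) ∨ (T ∨ T))) ∨ ((¬x0 ∨ T) ∧ (¬T ∧ (T ∨ F)))
  step 1: ((T ∨ ¬x1) ∨ ((T ∧ x2) ∨ (T ∨ T))) ∨ ((¬x0 ∨ T) ∧ (¬T ∧ (T ∨ F)))
  step 2: (T ∨ ((T ∧ x2) ∨ (T ∨ T))) ∨ ((¬x0 ∨ T) ∧ (¬T ∧ (T ∨ F)))
  step 3: T ∨ ((¬x0 ∨ T) ∧ (¬T ∧ (T ∨ F)))
  step 4: T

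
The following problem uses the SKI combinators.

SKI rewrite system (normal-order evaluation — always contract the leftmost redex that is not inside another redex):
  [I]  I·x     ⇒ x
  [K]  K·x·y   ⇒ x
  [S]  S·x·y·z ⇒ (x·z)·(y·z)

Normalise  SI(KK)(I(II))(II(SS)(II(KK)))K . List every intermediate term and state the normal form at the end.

  start: SI(KK)(I(II))(II(SS)(II(KK)))K
  [1] I(I(II))(KK(I(II)))(II(SS)(II(KK)))K
  [2] I(II)(KK(I(II)))(II(SS)(II(KK)))K
  [3] II(KK(I(II)))(II(SS)(II(KK)))K
  [4] I(KK(I(II)))(II(SS)(II(KK)))K
  [5] KK(I(II))(II(SS)(II(KK)))K
  [6] K(II(SS)(II(KK)))K
  [7] II(SS)(II(KK))
  [8] I(SS)(II(KK))
  [9] SS(II(KK))
  [10] SS(I(KK))
  [11] SS(KK)

Answer: normal form = SS(KK)  (in 11 steps)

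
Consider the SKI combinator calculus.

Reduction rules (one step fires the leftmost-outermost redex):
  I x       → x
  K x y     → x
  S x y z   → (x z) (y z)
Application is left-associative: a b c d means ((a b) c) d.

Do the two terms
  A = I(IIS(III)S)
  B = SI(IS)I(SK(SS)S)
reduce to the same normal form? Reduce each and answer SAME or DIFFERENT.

Answer: SAME — A ⇓ SIS, B ⇓ SIS

Working:
Term A:
  start: I(IIS(III)S)
  [1] IIS(III)S
  [2] IS(III)S
  [3] S(III)S
  [4] S(II)S
  [5] SIS

Term B:
  start: SI(IS)I(SK(SS)S)
  [1] II(ISI)(SK(SS)S)
  [2] I(ISI)(SK(SS)S)
  [3] ISI(SK(SS)S)
  [4] SI(SK(SS)S)
  [5] SI(KS(SSS))
  [6] SIS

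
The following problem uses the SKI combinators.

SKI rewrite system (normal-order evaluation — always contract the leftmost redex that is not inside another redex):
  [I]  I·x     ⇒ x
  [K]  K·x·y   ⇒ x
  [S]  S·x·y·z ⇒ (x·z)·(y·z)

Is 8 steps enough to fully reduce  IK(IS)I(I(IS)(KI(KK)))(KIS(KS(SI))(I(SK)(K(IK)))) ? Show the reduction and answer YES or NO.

  start: IK(IS)I(I(IS)(KI(KK)))(KIS(KS(SI))(I(SK)(K(IK))))
  →1  K(IS)I(I(IS)(KI(KK)))(KIS(KS(SI))(I(SK)(K(IK))))
  →2  IS(I(IS)(KI(KK)))(KIS(KS(SI))(I(SK)(K(IK))))
  →3  S(I(IS)(KI(KK)))(KIS(KS(SI))(I(SK)(K(IK))))
  →4  S(IS(KI(KK)))(KIS(KS(SI))(I(SK)(K(IK))))
  →5  S(S(KI(KK)))(KIS(KS(SI))(I(SK)(K(IK))))
  →6  S(SI)(KIS(KS(SI))(I(SK)(K(IK))))
  →7  S(SI)(I(KS(SI))(I(SK)(K(IK))))
  →8  S(SI)(KS(SI)(I(SK)(K(IK))))

Answer: NO — after 8 steps the term is S(SI)(KS(SI)(I(SK)(K(IK)))), not yet normal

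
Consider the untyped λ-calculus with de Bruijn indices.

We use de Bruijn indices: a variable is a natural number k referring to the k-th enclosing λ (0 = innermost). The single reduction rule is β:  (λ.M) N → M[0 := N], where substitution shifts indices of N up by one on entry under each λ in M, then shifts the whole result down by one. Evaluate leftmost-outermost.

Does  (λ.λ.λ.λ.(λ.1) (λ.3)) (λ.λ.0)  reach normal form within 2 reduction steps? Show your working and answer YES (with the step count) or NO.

  start: (λ.λ.λ.λ.(λ.1) (λ.3)) (λ.λ.0)
  step 1: λ.λ.λ.(λ.1) (λ.3)
  step 2: λ.λ.λ.0

Answer: YES — reaches normal form λ.λ.λ.0 in 2 ≤ 2 steps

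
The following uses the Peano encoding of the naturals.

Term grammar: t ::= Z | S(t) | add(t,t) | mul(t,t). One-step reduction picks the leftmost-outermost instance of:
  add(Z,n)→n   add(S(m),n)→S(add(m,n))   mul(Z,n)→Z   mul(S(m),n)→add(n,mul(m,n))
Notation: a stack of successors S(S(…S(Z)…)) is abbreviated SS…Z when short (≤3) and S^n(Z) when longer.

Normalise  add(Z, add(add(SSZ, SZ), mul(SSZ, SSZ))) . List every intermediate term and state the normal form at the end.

  start: add(Z, add(add(SSZ, SZ), mul(SSZ, SSZ)))
  step 1: add(add(SSZ, SZ), mul(SSZ, SSZ))
  step 2: add(S(add(SZ, SZ)), mul(SSZ, SSZ))
  step 3: S(add(add(SZ, SZ), mul(SSZ, SSZ)))
  step 4: S(add(S(add(Z, SZ)), mul(SSZ, SSZ)))
  step 5: S(S(add(add(Z, SZ), mul(SSZ, SSZ))))
  step 6: S(S(add(SZ, mul(SSZ, SSZ))))
  step 7: S(S(S(add(Z, mul(SSZ, SSZ)))))
  step 8: S(S(S(mul(SSZ, SSZ))))
  step 9: S(S(S(add(SSZ, mul(SZ, SSZ)))))
  step 10: S(S(S(S(add(SZ, mul(SZ, SSZ))))))
  step 11: S(S(S(S(S(add(Z, mul(SZ, SSZ)))))))
  step 12: S(S(S(S(S(mul(SZ, SSZ))))))
  step 13: S(S(S(S(S(add(SSZ, mul(Z, SSZ)))))))
  step 14: S(S(S(S(S(S(add(SZ, mul(Z, SSZ))))))))
  step 15: S(S(S(S(S(S(S(add(Z, mul(Z, SSZ)))))))))
  step 16: S(S(S(S(S(S(S(mul(Z, SSZ))))))))
  step 17: S^7(Z)

Answer: normal form = S^7(Z)  (in 17 steps)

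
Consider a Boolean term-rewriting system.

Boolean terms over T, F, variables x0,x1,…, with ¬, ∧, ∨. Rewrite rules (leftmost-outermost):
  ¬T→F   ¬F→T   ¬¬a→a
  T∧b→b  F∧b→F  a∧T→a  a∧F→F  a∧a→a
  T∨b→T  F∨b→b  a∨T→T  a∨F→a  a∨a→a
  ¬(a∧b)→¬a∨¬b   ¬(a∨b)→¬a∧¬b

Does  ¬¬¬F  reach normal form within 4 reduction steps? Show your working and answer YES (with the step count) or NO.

Answer: YES — reaches normal form T in 2 ≤ 4 steps

Working:
  start: ¬¬¬F
  step 1: ¬F
  step 2: T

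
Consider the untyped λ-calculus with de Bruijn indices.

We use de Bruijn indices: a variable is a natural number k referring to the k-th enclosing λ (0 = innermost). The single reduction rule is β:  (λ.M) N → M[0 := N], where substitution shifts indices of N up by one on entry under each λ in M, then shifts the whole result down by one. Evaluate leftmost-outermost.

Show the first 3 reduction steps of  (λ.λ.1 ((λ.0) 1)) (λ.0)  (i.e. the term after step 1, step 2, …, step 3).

  start: (λ.λ.1 ((λ.0) 1)) (λ.0)
  →1  λ.(λ.0) ((λ.0) (λ.0))
  →2  λ.(λ.0) (λ.0)
  →3  λ.λ.0

Answer: after 3 steps: λ.λ.0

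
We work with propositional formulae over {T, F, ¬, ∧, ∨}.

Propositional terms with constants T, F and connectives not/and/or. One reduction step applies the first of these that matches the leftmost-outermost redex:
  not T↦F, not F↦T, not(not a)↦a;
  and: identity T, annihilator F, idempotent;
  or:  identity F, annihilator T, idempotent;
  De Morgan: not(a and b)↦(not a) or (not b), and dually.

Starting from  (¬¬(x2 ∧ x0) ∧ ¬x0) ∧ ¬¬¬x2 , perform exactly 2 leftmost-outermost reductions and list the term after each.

  start: (¬¬(x2 ∧ x0) ∧ ¬x0) ∧ ¬¬¬x2
  →1  ((x2 ∧ x0) ∧ ¬x0) ∧ ¬¬¬x2
  →2  ((x2 ∧ x0) ∧ ¬x0) ∧ ¬x2

Answer: after 2 steps: ((x2 ∧ x0) ∧ ¬x0) ∧ ¬x2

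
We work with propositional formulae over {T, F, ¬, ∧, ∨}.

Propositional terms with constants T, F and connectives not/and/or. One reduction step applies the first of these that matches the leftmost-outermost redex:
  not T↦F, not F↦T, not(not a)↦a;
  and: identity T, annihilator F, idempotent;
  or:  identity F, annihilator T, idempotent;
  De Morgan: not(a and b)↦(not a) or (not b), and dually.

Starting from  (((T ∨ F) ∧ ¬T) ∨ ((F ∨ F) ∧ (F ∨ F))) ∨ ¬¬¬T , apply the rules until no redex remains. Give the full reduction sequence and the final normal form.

  start: (((T ∨ F) ∧ ¬T) ∨ ((F ∨ F) ∧ (F ∨ F))) ∨ ¬¬¬T
  →1  ((T ∧ ¬T) ∨ ((F ∨ F) ∧ (F ∨ F))) ∨ ¬¬¬T
  →2  (¬T ∨ ((F ∨ F) ∧ (F ∨ F))) ∨ ¬¬¬T
  →3  (F ∨ ((F ∨ F) ∧ (F ∨ F))) ∨ ¬¬¬T
  →4  ((F ∨ F) ∧ (F ∨ F)) ∨ ¬¬¬T
  →5  (F ∨ F) ∨ ¬¬¬T
  →6  F ∨ ¬¬¬T
  →7  ¬¬¬T
  →8  ¬T
  →9  F

Answer: normal form = F  (in 9 steps)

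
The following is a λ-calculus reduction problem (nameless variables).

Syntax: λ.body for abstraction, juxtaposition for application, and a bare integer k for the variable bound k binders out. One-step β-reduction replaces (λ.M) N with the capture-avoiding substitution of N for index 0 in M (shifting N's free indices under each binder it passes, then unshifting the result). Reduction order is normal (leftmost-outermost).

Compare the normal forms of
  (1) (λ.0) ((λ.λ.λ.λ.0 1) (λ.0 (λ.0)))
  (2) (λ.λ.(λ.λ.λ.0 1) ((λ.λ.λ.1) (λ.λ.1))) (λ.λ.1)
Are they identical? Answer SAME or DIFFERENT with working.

Answer: SAME — A ⇓ λ.λ.λ.0 1, B ⇓ λ.λ.λ.0 1

Reduction:
Term A:
  start: (λ.0) ((λ.λ.λ.λ.0 1) (λ.0 (λ.0)))
  →1  (λ.λ.λ.λ.0 1) (λ.0 (λ.0))
  →2  λ.λ.λ.0 1

Term B:
  start: (λ.λ.(λ.λ.λ.0 1) ((λ.λ.λ.1) (λ.λ.1))) (λ.λ.1)
  →1  λ.(λ.λ.λ.0 1) ((λ.λ.λ.1) (λ.λ.1))
  →2  λ.λ.λ.0 1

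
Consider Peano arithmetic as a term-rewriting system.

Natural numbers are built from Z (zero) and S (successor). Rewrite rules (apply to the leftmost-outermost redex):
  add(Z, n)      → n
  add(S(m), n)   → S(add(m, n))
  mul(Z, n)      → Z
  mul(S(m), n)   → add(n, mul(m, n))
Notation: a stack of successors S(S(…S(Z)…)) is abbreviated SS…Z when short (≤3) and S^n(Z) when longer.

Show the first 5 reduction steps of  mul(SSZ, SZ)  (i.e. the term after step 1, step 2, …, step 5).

Answer: after 5 steps: S(S(add(Z, mul(Z, SZ))))

Derivation:
  start: mul(SSZ, SZ)
  →1  add(SZ, mul(SZ, SZ))
  →2  S(add(Z, mul(SZ, SZ)))
  →3  S(mul(SZ, SZ))
  →4  S(add(SZ, mul(Z, SZ)))
  →5  S(S(add(Z, mul(Z, SZ))))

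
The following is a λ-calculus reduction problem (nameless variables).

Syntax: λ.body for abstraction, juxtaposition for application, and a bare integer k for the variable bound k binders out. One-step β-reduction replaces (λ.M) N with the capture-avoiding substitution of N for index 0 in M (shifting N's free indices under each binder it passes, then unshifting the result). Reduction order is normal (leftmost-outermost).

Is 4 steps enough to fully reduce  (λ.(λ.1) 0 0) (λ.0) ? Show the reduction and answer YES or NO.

Answer: YES — reaches normal form λ.0 in 3 ≤ 4 steps

Reduction:
  start: (λ.(λ.1) 0 0) (λ.0)
  step 1: (λ.λ.0) (λ.0) (λ.0)
  step 2: (λ.0) (λ.0)
  step 3: λ.0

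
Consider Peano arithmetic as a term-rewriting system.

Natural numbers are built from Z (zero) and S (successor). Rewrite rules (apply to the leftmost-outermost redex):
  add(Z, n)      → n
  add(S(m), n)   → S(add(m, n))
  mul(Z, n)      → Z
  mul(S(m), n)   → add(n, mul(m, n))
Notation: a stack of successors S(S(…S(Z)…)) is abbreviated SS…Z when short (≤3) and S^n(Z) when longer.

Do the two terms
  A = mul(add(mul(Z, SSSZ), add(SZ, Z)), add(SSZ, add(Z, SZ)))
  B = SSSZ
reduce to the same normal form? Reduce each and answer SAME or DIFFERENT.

Term A:
  start: mul(add(mul(Z, SSSZ), add(SZ, Z)), add(SSZ, add(Z, SZ)))
  step 1: mul(add(Z, add(SZ, Z)), add(SSZ, add(Z, SZ)))
  step 2: mul(add(SZ, Z), add(SSZ, add(Z, SZ)))
  step 3: mul(S(add(Z, Z)), add(SSZ, add(Z, SZ)))
  step 4: add(add(SSZ, add(Z, SZ)), mul(add(Z, Z), add(SSZ, add(Z, SZ))))
  step 5: add(S(add(SZ, add(Z, SZ))), mul(add(Z, Z), add(SSZ, add(Z, SZ))))
  step 6: S(add(add(SZ, add(Z, SZ)), mul(add(Z, Z), add(SSZ, add(Z, SZ)))))
  step 7: S(add(S(add(Z, add(Z, SZ))), mul(add(Z, Z), add(SSZ, add(Z, SZ)))))
  step 8: S(S(add(add(Z, add(Z, SZ)), mul(add(Z, Z), add(SSZ, add(Z, SZ))))))
  step 9: S(S(add(add(Z, SZ), mul(add(Z, Z), add(SSZ, add(Z, SZ))))))
  step 10: S(S(add(SZ, mul(add(Z, Z), add(SSZ, add(Z, SZ))))))
  step 11: S(S(S(add(Z, mul(add(Z, Z), add(SSZ, add(Z, SZ)))))))
  step 12: S(S(S(mul(add(Z, Z), add(SSZ, add(Z, SZ))))))
  step 13: S(S(S(mul(Z, add(SSZ, add(Z, SZ))))))
  step 14: SSSZ

Term B:
  start: SSSZ

Answer: SAME — A ⇓ SSSZ, B ⇓ SSSZ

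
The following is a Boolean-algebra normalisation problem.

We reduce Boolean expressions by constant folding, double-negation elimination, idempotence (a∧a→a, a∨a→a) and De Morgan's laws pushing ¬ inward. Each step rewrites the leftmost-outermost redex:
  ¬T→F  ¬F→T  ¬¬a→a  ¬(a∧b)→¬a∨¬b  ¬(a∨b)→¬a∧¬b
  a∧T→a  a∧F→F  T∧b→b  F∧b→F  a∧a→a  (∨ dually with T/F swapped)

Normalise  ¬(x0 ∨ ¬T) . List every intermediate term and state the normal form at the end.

  start: ¬(x0 ∨ ¬T)
  →1  ¬x0 ∧ ¬¬T
  →2  ¬x0 ∧ T
  →3  ¬x0

Answer: normal form = ¬x0  (in 3 steps)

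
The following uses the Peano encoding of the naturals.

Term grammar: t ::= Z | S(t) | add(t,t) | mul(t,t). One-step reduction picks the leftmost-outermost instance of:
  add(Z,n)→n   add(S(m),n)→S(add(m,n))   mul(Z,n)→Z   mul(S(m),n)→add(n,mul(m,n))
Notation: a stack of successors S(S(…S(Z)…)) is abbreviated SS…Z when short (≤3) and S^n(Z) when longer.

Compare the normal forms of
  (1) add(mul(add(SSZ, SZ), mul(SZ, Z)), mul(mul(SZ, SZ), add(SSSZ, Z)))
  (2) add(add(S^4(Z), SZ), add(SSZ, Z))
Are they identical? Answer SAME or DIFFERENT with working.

Answer: DIFFERENT — A ⇓ SSSZ, B ⇓ S^7(Z)

Working:
Term A:
  start: add(mul(add(SSZ, SZ), mul(SZ, Z)), mul(mul(SZ, SZ), add(SSSZ, Z)))
  →1  add(mul(S(add(SZ, SZ)), mul(SZ, Z)), mul(mul(SZ, SZ), add(SSSZ, Z)))
  →2  add(add(mul(SZ, Z), mul(add(SZ, SZ), mul(SZ, Z))), mul(mul(SZ, SZ), add(SSSZ, Z)))
  →3  add(add(add(Z, mul(Z, Z)), mul(add(SZ, SZ), mul(SZ, Z))), mul(mul(SZ, SZ), add(SSSZ, Z)))
  →4  add(add(mul(Z, Z), mul(add(SZ, SZ), mul(SZ, Z))), mul(mul(SZ, SZ), add(SSSZ, Z)))
  →5  add(add(Z, mul(add(SZ, SZ), mul(SZ, Z))), mul(mul(SZ, SZ), add(SSSZ, Z)))
  →6  add(mul(add(SZ, SZ), mul(SZ, Z)), mul(mul(SZ, SZ), add(SSSZ, Z)))
  →7  add(mul(S(add(Z, SZ)), mul(SZ, Z)), mul(mul(SZ, SZ), add(SSSZ, Z)))
  →8  add(add(mul(SZ, Z), mul(add(Z, SZ), mul(SZ, Z))), mul(mul(SZ, SZ), add(SSSZ, Z)))
  →9  add(add(add(Z, mul(Z, Z)), mul(add(Z, SZ), mul(SZ, Z))), mul(mul(SZ, SZ), add(SSSZ, Z)))
  →10  add(add(mul(Z, Z), mul(add(Z, SZ), mul(SZ, Z))), mul(mul(SZ, SZ), add(SSSZ, Z)))
  →11  add(add(Z, mul(add(Z, SZ), mul(SZ, Z))), mul(mul(SZ, SZ), add(SSSZ, Z)))
  →12  add(mul(add(Z, SZ), mul(SZ, Z)), mul(mul(SZ, SZ), add(SSSZ, Z)))
  →13  add(mul(SZ, mul(SZ, Z)), mul(mul(SZ, SZ), add(SSSZ, Z)))
  →14  add(add(mul(SZ, Z), mul(Z, mul(SZ, Z))), mul(mul(SZ, SZ), add(SSSZ, Z)))
  →15  add(add(add(Z, mul(Z, Z)), mul(Z, mul(SZ, Z))), mul(mul(SZ, SZ), add(SSSZ, Z)))
  →16  add(add(mul(Z, Z), mul(Z, mul(SZ, Z))), mul(mul(SZ, SZ), add(SSSZ, Z)))
  →17  add(add(Z, mul(Z, mul(SZ, Z))), mul(mul(SZ, SZ), add(SSSZ, Z)))
  →18  add(mul(Z, mul(SZ, Z)), mul(mul(SZ, SZ), add(SSSZ, Z)))
  →19  add(Z, mul(mul(SZ, SZ), add(SSSZ, Z)))
  →20  mul(mul(SZ, SZ), add(SSSZ, Z))
  →21  mul(add(SZ, mul(Z, SZ)), add(SSSZ, Z))
  →22  mul(S(add(Z, mul(Z, SZ))), add(SSSZ, Z))
  →23  add(add(SSSZ, Z), mul(add(Z, mul(Z, SZ)), add(SSSZ, Z)))
  →24  add(S(add(SSZ, Z)), mul(add(Z, mul(Z, SZ)), add(SSSZ, Z)))
  →25  S(add(add(SSZ, Z), mul(add(Z, mul(Z, SZ)), add(SSSZ, Z))))
  →26  S(add(S(add(SZ, Z)), mul(add(Z, mul(Z, SZ)), add(SSSZ, Z))))
  →27  S(S(add(add(SZ, Z), mul(add(Z, mul(Z, SZ)), add(SSSZ, Z)))))
  →28  S(S(add(S(add(Z, Z)), mul(add(Z, mul(Z, SZ)), add(SSSZ, Z)))))
  →29  S(S(S(add(add(Z, Z), mul(add(Z, mul(Z, SZ)), add(SSSZ, Z))))))
  →30  S(S(S(add(Z, mul(add(Z, mul(Z, SZ)), add(SSSZ, Z))))))
  →31  S(S(S(mul(add(Z, mul(Z, SZ)), add(SSSZ, Z)))))
  →32  S(S(S(mul(mul(Z, SZ), add(SSSZ, Z)))))
  →33  S(S(S(mul(Z, add(SSSZ, Z)))))
  →34  SSSZ

Term B:
  start: add(add(S^4(Z), SZ), add(SSZ, Z))
  →1  add(S(add(SSSZ, SZ)), add(SSZ, Z))
  →2  S(add(add(SSSZ, SZ), add(SSZ, Z)))
  →3  S(add(S(add(SSZ, SZ)), add(SSZ, Z)))
  →4  S(S(add(add(SSZ, SZ), add(SSZ, Z))))
  →5  S(S(add(S(add(SZ, SZ)), add(SSZ, Z))))
  →6  S(S(S(add(add(SZ, SZ), add(SSZ, Z)))))
  →7  S(S(S(add(S(add(Z, SZ)), add(SSZ, Z)))))
  →8  S(S(S(S(add(add(Z, SZ), add(SSZ, Z))))))
  →9  S(S(S(S(add(SZ, add(SSZ, Z))))))
  →10  S(S(S(S(S(add(Z, add(SSZ, Z)))))))
  →11  S(S(S(S(S(add(SSZ, Z))))))
  →12  S(S(S(S(S(S(add(SZ, Z)))))))
  →13  S(S(S(S(S(S(S(add(Z, Z))))))))
  →14  S^7(Z)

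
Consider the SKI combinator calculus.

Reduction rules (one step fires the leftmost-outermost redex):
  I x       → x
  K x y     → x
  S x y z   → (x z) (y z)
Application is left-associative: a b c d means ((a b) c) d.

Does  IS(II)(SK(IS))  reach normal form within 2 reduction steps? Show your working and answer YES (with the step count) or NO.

Answer: NO — after 2 steps the term is SI(SK(IS)), not yet normal

Derivation:
  start: IS(II)(SK(IS))
  step 1: S(II)(SK(IS))
  step 2: SI(SK(IS))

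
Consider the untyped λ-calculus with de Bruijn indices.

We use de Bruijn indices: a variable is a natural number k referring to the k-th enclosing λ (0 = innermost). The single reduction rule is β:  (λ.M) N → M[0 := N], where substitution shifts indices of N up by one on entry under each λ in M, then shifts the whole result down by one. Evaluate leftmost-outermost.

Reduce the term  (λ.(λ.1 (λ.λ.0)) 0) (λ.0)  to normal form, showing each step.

Answer: normal form = λ.λ.0  (in 3 steps)

Reduction:
  start: (λ.(λ.1 (λ.λ.0)) 0) (λ.0)
  step 1: (λ.(λ.0) (λ.λ.0)) (λ.0)
  step 2: (λ.0) (λ.λ.0)
  step 3: λ.λ.0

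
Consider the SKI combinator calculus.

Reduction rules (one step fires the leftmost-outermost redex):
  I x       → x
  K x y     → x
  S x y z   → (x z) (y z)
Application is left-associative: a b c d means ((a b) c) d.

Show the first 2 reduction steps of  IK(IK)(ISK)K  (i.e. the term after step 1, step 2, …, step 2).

Answer: after 2 steps: IKK

Derivation:
  start: IK(IK)(ISK)K
  →1  K(IK)(ISK)K
  →2  IKK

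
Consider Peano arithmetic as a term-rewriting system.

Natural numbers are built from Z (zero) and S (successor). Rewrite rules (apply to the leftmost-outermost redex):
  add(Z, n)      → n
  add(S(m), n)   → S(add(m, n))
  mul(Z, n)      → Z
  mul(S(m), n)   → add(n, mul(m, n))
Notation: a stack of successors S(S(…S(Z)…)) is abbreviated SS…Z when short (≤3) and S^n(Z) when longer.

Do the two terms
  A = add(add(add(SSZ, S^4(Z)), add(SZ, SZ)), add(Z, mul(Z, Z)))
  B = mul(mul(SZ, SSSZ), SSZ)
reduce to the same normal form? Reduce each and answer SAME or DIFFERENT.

Answer: DIFFERENT — A ⇓ S^8(Z), B ⇓ S^6(Z)

Working:
Term A:
  start: add(add(add(SSZ, S^4(Z)), add(SZ, SZ)), add(Z, mul(Z, Z)))
  step 1: add(add(S(add(SZ, S^4(Z))), add(SZ, SZ)), add(Z, mul(Z, Z)))
  step 2: add(S(add(add(SZ, S^4(Z)), add(SZ, SZ))), add(Z, mul(Z, Z)))
  step 3: S(add(add(add(SZ, S^4(Z)), add(SZ, SZ)), add(Z, mul(Z, Z))))
  step 4: S(add(add(S(add(Z, S^4(Z))), add(SZ, SZ)), add(Z, mul(Z, Z))))
  step 5: S(add(S(add(add(Z, S^4(Z)), add(SZ, SZ))), add(Z, mul(Z, Z))))
  step 6: S(S(add(add(add(Z, S^4(Z)), add(SZ, SZ)), add(Z, mul(Z, Z)))))
  step 7: S(S(add(add(S^4(Z), add(SZ, SZ)), add(Z, mul(Z, Z)))))
  step 8: S(S(add(S(add(SSSZ, add(SZ, SZ))), add(Z, mul(Z, Z)))))
  step 9: S(S(S(add(add(SSSZ, add(SZ, SZ)), add(Z, mul(Z, Z))))))
  step 10: S(S(S(add(S(add(SSZ, add(SZ, SZ))), add(Z, mul(Z, Z))))))
  step 11: S(S(S(S(add(add(SSZ, add(SZ, SZ)), add(Z, mul(Z, Z)))))))
  step 12: S(S(S(S(add(S(add(SZ, add(SZ, SZ))), add(Z, mul(Z, Z)))))))
  step 13: S(S(S(S(S(add(add(SZ, add(SZ, SZ)), add(Z, mul(Z, Z))))))))
  step 14: S(S(S(S(S(add(S(add(Z, add(SZ, SZ))), add(Z, mul(Z, Z))))))))
  step 15: S(S(S(S(S(S(add(add(Z, add(SZ, SZ)), add(Z, mul(Z, Z)))))))))
  step 16: S(S(S(S(S(S(add(add(SZ, SZ), add(Z, mul(Z, Z)))))))))
  step 17: S(S(S(S(S(S(add(S(add(Z, SZ)), add(Z, mul(Z, Z)))))))))
  step 18: S(S(S(S(S(S(S(add(add(Z, SZ), add(Z, mul(Z, Z))))))))))
  step 19: S(S(S(S(S(S(S(add(SZ, add(Z, mul(Z, Z))))))))))
  step 20: S(S(S(S(S(S(S(S(add(Z, add(Z, mul(Z, Z)))))))))))
  step 21: S(S(S(S(S(S(S(S(add(Z, mul(Z, Z))))))))))
  step 22: S(S(S(S(S(S(S(S(mul(Z, Z)))))))))
  step 23: S^8(Z)

Term B:
  start: mul(mul(SZ, SSSZ), SSZ)
  step 1: mul(add(SSSZ, mul(Z, SSSZ)), SSZ)
  step 2: mul(S(add(SSZ, mul(Z, SSSZ))), SSZ)
  step 3: add(SSZ, mul(add(SSZ, mul(Z, SSSZ)), SSZ))
  step 4: S(add(SZ, mul(add(SSZ, mul(Z, SSSZ)), SSZ)))
  step 5: S(S(add(Z, mul(add(SSZ, mul(Z, SSSZ)), SSZ))))
  step 6: S(S(mul(add(SSZ, mul(Z, SSSZ)), SSZ)))
  step 7: S(S(mul(S(add(SZ, mul(Z, SSSZ))), SSZ)))
  step 8: S(S(add(SSZ, mul(add(SZ, mul(Z, SSSZ)), SSZ))))
  step 9: S(S(S(add(SZ, mul(add(SZ, mul(Z, SSSZ)), SSZ)))))
  step 10: S(S(S(S(add(Z, mul(add(SZ, mul(Z, SSSZ)), SSZ))))))
  step 11: S(S(S(S(mul(add(SZ, mul(Z, SSSZ)), SSZ)))))
  step 12: S(S(S(S(mul(S(add(Z, mul(Z, SSSZ))), SSZ)))))
  step 13: S(S(S(S(add(SSZ, mul(add(Z, mul(Z, SSSZ)), SSZ))))))
  step 14: S(S(S(S(S(add(SZ, mul(add(Z, mul(Z, SSSZ)), SSZ)))))))
  step 15: S(S(S(S(S(S(add(Z, mul(add(Z, mul(Z, SSSZ)), SSZ))))))))
  step 16: S(S(S(S(S(S(mul(add(Z, mul(Z, SSSZ)), SSZ)))))))
  step 17: S(S(S(S(S(S(mul(mul(Z, SSSZ), SSZ)))))))
  step 18: S(S(S(S(S(S(mul(Z, SSZ)))))))
  step 19: S^6(Z)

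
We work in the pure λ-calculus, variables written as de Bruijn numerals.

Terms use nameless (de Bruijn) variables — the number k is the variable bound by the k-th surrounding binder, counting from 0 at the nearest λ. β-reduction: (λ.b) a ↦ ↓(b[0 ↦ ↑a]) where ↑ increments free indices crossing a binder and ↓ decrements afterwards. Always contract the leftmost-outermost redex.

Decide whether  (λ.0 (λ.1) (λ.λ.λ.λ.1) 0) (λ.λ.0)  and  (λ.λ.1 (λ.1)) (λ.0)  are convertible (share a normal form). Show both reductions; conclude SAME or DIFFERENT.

Term A:
  start: (λ.0 (λ.1) (λ.λ.λ.λ.1) 0) (λ.λ.0)
  step 1: (λ.λ.0) (λ.λ.λ.0) (λ.λ.λ.λ.1) (λ.λ.0)
  step 2: (λ.0) (λ.λ.λ.λ.1) (λ.λ.0)
  step 3: (λ.λ.λ.λ.1) (λ.λ.0)
  step 4: λ.λ.λ.1

Term B:
  start: (λ.λ.1 (λ.1)) (λ.0)
  step 1: λ.(λ.0) (λ.1)
  step 2: λ.λ.1

Answer: DIFFERENT — A ⇓ λ.λ.λ.1, B ⇓ λ.λ.1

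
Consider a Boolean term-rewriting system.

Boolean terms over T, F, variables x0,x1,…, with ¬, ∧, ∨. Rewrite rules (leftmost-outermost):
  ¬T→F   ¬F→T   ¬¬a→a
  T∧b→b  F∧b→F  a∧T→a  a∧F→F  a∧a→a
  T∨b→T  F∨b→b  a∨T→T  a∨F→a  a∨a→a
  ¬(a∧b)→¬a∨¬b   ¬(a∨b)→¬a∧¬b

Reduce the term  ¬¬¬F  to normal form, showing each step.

Answer: normal form = T  (in 2 steps)

Working:
  start: ¬¬¬F
  step 1: ¬F
  step 2: T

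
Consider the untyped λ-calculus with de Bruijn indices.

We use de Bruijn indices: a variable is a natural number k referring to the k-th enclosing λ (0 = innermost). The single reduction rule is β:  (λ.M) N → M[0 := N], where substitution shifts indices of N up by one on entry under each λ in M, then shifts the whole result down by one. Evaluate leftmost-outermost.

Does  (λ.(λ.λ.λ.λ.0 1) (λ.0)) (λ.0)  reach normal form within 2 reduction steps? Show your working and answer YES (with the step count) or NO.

  start: (λ.(λ.λ.λ.λ.0 1) (λ.0)) (λ.0)
  →1  (λ.λ.λ.λ.0 1) (λ.0)
  →2  λ.λ.λ.0 1

Answer: YES — reaches normal form λ.λ.λ.0 1 in 2 ≤ 2 steps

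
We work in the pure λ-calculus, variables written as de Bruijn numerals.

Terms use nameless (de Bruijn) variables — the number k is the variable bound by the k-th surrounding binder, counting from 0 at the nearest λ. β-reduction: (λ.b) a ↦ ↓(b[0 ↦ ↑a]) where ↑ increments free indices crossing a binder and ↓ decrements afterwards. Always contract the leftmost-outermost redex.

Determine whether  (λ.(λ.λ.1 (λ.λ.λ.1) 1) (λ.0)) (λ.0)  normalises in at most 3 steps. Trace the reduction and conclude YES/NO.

  start: (λ.(λ.λ.1 (λ.λ.λ.1) 1) (λ.0)) (λ.0)
  [1] (λ.λ.1 (λ.λ.λ.1) 1) (λ.0)
  [2] λ.(λ.0) (λ.λ.λ.1) (λ.0)
  [3] λ.(λ.λ.λ.1) (λ.0)

Answer: NO — after 3 steps the term is λ.(λ.λ.λ.1) (λ.0), not yet normal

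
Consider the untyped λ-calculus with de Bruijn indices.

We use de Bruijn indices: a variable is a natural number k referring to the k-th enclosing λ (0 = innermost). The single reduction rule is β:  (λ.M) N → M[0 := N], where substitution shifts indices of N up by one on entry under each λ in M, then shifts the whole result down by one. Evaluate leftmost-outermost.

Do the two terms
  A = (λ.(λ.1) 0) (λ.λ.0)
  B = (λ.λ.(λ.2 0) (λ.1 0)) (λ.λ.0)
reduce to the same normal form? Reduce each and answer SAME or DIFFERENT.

Term A:
  start: (λ.(λ.1) 0) (λ.λ.0)
  →1  (λ.λ.λ.0) (λ.λ.0)
  →2  λ.λ.0

Term B:
  start: (λ.λ.(λ.2 0) (λ.1 0)) (λ.λ.0)
  →1  λ.(λ.(λ.λ.0) 0) (λ.1 0)
  →2  λ.(λ.λ.0) (λ.1 0)
  →3  λ.λ.0

Answer: SAME — A ⇓ λ.λ.0, B ⇓ λ.λ.0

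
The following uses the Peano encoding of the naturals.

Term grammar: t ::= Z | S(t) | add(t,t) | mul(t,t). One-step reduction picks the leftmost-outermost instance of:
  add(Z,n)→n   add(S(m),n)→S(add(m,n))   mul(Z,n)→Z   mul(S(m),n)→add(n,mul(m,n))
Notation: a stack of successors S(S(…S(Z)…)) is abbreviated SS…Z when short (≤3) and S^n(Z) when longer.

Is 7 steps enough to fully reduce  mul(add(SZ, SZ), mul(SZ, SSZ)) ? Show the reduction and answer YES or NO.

Answer: NO — after 7 steps the term is S(S(add(add(Z, mul(Z, SSZ)), mul(add(Z, SZ), mul(SZ, SSZ))))), not yet normal

Working:
  start: mul(add(SZ, SZ), mul(SZ, SSZ))
  step 1: mul(S(add(Z, SZ)), mul(SZ, SSZ))
  step 2: add(mul(SZ, SSZ), mul(add(Z, SZ), mul(SZ, SSZ)))
  step 3: add(add(SSZ, mul(Z, SSZ)), mul(add(Z, SZ), mul(SZ, SSZ)))
  step 4: add(S(add(SZ, mul(Z, SSZ))), mul(add(Z, SZ), mul(SZ, SSZ)))
  step 5: S(add(add(SZ, mul(Z, SSZ)), mul(add(Z, SZ), mul(SZ, SSZ))))
  step 6: S(add(S(add(Z, mul(Z, SSZ))), mul(add(Z, SZ), mul(SZ, SSZ))))
  step 7: S(S(add(add(Z, mul(Z, SSZ)), mul(add(Z, SZ), mul(SZ, SSZ)))))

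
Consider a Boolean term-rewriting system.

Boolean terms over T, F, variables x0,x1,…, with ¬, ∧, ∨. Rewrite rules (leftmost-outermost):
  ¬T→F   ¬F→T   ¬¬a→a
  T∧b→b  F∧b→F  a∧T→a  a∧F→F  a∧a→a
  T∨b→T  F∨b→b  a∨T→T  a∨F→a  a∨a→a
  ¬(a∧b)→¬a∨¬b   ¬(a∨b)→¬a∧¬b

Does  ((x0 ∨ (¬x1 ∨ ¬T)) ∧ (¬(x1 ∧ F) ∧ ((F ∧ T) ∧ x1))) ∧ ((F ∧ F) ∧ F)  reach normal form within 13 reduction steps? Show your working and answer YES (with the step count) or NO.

  start: ((x0 ∨ (¬x1 ∨ ¬T)) ∧ (¬(x1 ∧ F) ∧ ((F ∧ T) ∧ x1))) ∧ ((F ∧ F) ∧ F)
  [1] ((x0 ∨ (¬x1 ∨ F)) ∧ (¬(x1 ∧ F) ∧ ((F ∧ T) ∧ x1))) ∧ ((F ∧ F) ∧ F)
  [2] ((x0 ∨ ¬x1) ∧ (¬(x1 ∧ F) ∧ ((F ∧ T) ∧ x1))) ∧ ((F ∧ F) ∧ F)
  [3] ((x0 ∨ ¬x1) ∧ ((¬x1 ∨ ¬F) ∧ ((F ∧ T) ∧ x1))) ∧ ((F ∧ F) ∧ F)
  [4] ((x0 ∨ ¬x1) ∧ ((¬x1 ∨ T) ∧ ((F ∧ T) ∧ x1))) ∧ ((F ∧ F) ∧ F)
  [5] ((x0 ∨ ¬x1) ∧ (T ∧ ((F ∧ T) ∧ x1))) ∧ ((F ∧ F) ∧ F)
  [6] ((x0 ∨ ¬x1) ∧ ((F ∧ T) ∧ x1)) ∧ ((F ∧ F) ∧ F)
  [7] ((x0 ∨ ¬x1) ∧ (F ∧ x1)) ∧ ((F ∧ F) ∧ F)
  [8] ((x0 ∨ ¬x1) ∧ F) ∧ ((F ∧ F) ∧ F)
  [9] F ∧ ((F ∧ F) ∧ F)
  [10] F

Answer: YES — reaches normal form F in 10 ≤ 13 steps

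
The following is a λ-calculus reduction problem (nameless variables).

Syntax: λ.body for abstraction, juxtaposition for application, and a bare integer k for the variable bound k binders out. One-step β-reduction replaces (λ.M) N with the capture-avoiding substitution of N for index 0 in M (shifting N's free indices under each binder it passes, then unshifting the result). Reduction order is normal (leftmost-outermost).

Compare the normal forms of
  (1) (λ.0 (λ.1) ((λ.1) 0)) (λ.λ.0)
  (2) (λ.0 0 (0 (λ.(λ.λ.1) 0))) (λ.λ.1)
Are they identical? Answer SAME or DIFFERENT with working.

Answer: DIFFERENT — A ⇓ λ.λ.0, B ⇓ λ.λ.1

Working:
Term A:
  start: (λ.0 (λ.1) ((λ.1) 0)) (λ.λ.0)
  step 1: (λ.λ.0) (λ.λ.λ.0) ((λ.λ.λ.0) (λ.λ.0))
  step 2: (λ.0) ((λ.λ.λ.0) (λ.λ.0))
  step 3: (λ.λ.λ.0) (λ.λ.0)
  step 4: λ.λ.0

Term B:
  start: (λ.0 0 (0 (λ.(λ.λ.1) 0))) (λ.λ.1)
  step 1: (λ.λ.1) (λ.λ.1) ((λ.λ.1) (λ.(λ.λ.1) 0))
  step 2: (λ.λ.λ.1) ((λ.λ.1) (λ.(λ.λ.1) 0))
  step 3: λ.λ.1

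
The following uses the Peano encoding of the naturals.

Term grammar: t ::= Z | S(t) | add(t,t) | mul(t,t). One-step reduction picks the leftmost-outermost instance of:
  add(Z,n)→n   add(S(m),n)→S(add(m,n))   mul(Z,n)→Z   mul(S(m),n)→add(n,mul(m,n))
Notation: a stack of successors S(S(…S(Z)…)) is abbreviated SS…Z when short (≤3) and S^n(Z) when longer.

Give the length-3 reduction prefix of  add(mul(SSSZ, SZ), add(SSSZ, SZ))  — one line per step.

  start: add(mul(SSSZ, SZ), add(SSSZ, SZ))
  [1] add(add(SZ, mul(SSZ, SZ)), add(SSSZ, SZ))
  [2] add(S(add(Z, mul(SSZ, SZ))), add(SSSZ, SZ))
  [3] S(add(add(Z, mul(SSZ, SZ)), add(SSSZ, SZ)))

Answer: after 3 steps: S(add(add(Z, mul(SSZ, SZ)), add(SSSZ, SZ)))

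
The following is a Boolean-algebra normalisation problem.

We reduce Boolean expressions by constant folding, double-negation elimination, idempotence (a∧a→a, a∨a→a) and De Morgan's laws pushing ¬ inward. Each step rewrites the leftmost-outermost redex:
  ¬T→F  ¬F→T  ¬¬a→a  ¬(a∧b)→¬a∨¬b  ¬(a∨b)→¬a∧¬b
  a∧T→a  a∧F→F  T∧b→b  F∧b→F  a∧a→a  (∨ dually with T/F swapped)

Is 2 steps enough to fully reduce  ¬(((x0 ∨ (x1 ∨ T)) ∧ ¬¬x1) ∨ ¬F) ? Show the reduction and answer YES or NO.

Answer: NO — after 2 steps the term is (¬(x0 ∨ (x1 ∨ T)) ∨ ¬¬¬x1) ∧ ¬¬F, not yet normal

Reduction:
  start: ¬(((x0 ∨ (x1 ∨ T)) ∧ ¬¬x1) ∨ ¬F)
  →1  ¬((x0 ∨ (x1 ∨ T)) ∧ ¬¬x1) ∧ ¬¬F
  →2  (¬(x0 ∨ (x1 ∨ T)) ∨ ¬¬¬x1) ∧ ¬¬F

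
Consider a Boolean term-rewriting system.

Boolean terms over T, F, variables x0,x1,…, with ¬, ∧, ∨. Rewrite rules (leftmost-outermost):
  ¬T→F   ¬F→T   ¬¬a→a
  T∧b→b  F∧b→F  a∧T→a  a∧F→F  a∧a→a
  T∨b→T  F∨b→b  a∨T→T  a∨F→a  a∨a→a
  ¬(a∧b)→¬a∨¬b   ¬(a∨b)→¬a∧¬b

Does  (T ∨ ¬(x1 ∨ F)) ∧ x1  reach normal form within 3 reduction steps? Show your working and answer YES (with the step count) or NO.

  start: (T ∨ ¬(x1 ∨ F)) ∧ x1
  [1] T ∧ x1
  [2] x1

Answer: YES — reaches normal form x1 in 2 ≤ 3 steps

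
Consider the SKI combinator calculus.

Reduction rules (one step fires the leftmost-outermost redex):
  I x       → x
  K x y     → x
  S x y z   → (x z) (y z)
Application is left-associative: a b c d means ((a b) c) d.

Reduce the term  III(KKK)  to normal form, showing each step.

Answer: normal form = K  (in 4 steps)

Working:
  start: III(KKK)
  →1  II(KKK)
  →2  I(KKK)
  →3  KKK
  →4  K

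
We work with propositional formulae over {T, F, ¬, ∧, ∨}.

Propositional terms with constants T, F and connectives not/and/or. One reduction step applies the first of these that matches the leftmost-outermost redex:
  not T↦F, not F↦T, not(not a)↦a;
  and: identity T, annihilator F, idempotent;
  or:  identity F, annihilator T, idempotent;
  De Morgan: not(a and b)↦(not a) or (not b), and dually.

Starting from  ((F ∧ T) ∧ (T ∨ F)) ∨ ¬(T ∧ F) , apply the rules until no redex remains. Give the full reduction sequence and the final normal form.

Answer: normal form = T  (in 7 steps)

Reduction:
  start: ((F ∧ T) ∧ (T ∨ F)) ∨ ¬(T ∧ F)
  [1] (F ∧ (T ∨ F)) ∨ ¬(T ∧ F)
  [2] F ∨ ¬(T ∧ F)
  [3] ¬(T ∧ F)
  [4] ¬T ∨ ¬F
  [5] F ∨ ¬F
  [6] ¬F
  [7] T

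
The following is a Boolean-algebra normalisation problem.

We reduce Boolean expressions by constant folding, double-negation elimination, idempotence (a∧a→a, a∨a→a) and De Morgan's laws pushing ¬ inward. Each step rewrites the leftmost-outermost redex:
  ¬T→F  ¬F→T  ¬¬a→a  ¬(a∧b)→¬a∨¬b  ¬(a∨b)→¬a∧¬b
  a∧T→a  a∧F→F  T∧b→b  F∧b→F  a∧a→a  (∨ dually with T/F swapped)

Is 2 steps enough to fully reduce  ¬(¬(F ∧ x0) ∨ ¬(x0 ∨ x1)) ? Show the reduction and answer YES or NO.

  start: ¬(¬(F ∧ x0) ∨ ¬(x0 ∨ x1))
  →1  ¬¬(F ∧ x0) ∧ ¬¬(x0 ∨ x1)
  →2  (F ∧ x0) ∧ ¬¬(x0 ∨ x1)

Answer: NO — after 2 steps the term is (F ∧ x0) ∧ ¬¬(x0 ∨ x1), not yet normal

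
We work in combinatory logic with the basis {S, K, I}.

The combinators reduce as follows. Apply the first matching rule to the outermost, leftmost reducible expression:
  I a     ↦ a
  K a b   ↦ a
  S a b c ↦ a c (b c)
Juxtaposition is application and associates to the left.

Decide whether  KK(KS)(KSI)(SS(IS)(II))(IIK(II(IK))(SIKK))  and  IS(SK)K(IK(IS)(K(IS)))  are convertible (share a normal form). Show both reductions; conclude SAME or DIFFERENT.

Answer: DIFFERENT — A ⇓ SK, B ⇓ KS

Reduction:
Term A:
  start: KK(KS)(KSI)(SS(IS)(II))(IIK(II(IK))(SIKK))
  [1] K(KSI)(SS(IS)(II))(IIK(II(IK))(SIKK))
  [2] KSI(IIK(II(IK))(SIKK))
  [3] S(IIK(II(IK))(SIKK))
  [4] S(IK(II(IK))(SIKK))
  [5] S(K(II(IK))(SIKK))
  [6] S(II(IK))
  [7] S(I(IK))
  [8] S(IK)
  [9] SK

Term B:
  start: IS(SK)K(IK(IS)(K(IS)))
  [1] S(SK)K(IK(IS)(K(IS)))
  [2] SK(IK(IS)(K(IS)))(K(IK(IS)(K(IS))))
  [3] K(K(IK(IS)(K(IS))))(IK(IS)(K(IS))(K(IK(IS)(K(IS)))))
  [4] K(IK(IS)(K(IS)))
  [5] K(K(IS)(K(IS)))
  [6] K(IS)
  [7] KS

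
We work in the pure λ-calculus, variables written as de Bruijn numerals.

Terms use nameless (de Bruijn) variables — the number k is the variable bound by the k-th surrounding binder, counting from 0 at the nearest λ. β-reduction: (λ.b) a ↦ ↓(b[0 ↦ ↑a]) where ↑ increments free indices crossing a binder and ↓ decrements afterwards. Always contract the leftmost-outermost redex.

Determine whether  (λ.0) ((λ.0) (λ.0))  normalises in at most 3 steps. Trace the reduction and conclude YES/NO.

Answer: YES — reaches normal form λ.0 in 2 ≤ 3 steps

Working:
  start: (λ.0) ((λ.0) (λ.0))
  [1] (λ.0) (λ.0)
  [2] λ.0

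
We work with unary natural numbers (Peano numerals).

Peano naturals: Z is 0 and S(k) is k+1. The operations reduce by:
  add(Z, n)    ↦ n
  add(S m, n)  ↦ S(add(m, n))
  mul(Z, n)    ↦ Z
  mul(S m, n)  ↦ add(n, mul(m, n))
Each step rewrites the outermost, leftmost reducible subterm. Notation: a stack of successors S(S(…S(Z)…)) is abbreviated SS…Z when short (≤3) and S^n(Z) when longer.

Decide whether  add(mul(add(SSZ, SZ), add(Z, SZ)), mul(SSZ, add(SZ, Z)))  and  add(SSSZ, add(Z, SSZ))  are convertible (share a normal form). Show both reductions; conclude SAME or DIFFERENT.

Answer: SAME — A ⇓ S^5(Z), B ⇓ S^5(Z)

Reduction:
Term A:
  start: add(mul(add(SSZ, SZ), add(Z, SZ)), mul(SSZ, add(SZ, Z)))
  step 1: add(mul(S(add(SZ, SZ)), add(Z, SZ)), mul(SSZ, add(SZ, Z)))
  step 2: add(add(add(Z, SZ), mul(add(SZ, SZ), add(Z, SZ))), mul(SSZ, add(SZ, Z)))
  step 3: add(add(SZ, mul(add(SZ, SZ), add(Z, SZ))), mul(SSZ, add(SZ, Z)))
  step 4: add(S(add(Z, mul(add(SZ, SZ), add(Z, SZ)))), mul(SSZ, add(SZ, Z)))
  step 5: S(add(add(Z, mul(add(SZ, SZ), add(Z, SZ))), mul(SSZ, add(SZ, Z))))
  step 6: S(add(mul(add(SZ, SZ), add(Z, SZ)), mul(SSZ, add(SZ, Z))))
  step 7: S(add(mul(S(add(Z, SZ)), add(Z, SZ)), mul(SSZ, add(SZ, Z))))
  step 8: S(add(add(add(Z, SZ), mul(add(Z, SZ), add(Z, SZ))), mul(SSZ, add(SZ, Z))))
  step 9: S(add(add(SZ, mul(add(Z, SZ), add(Z, SZ))), mul(SSZ, add(SZ, Z))))
  step 10: S(add(S(add(Z, mul(add(Z, SZ), add(Z, SZ)))), mul(SSZ, add(SZ, Z))))
  step 11: S(S(add(add(Z, mul(add(Z, SZ), add(Z, SZ))), mul(SSZ, add(SZ, Z)))))
  step 12: S(S(add(mul(add(Z, SZ), add(Z, SZ)), mul(SSZ, add(SZ, Z)))))
  step 13: S(S(add(mul(SZ, add(Z, SZ)), mul(SSZ, add(SZ, Z)))))
  step 14: S(S(add(add(add(Z, SZ), mul(Z, add(Z, SZ))), mul(SSZ, add(SZ, Z)))))
  step 15: S(S(add(add(SZ, mul(Z, add(Z, SZ))), mul(SSZ, add(SZ, Z)))))
  step 16: S(S(add(S(add(Z, mul(Z, add(Z, SZ)))), mul(SSZ, add(SZ, Z)))))
  step 17: S(S(S(add(add(Z, mul(Z, add(Z, SZ))), mul(SSZ, add(SZ, Z))))))
  step 18: S(S(S(add(mul(Z, add(Z, SZ)), mul(SSZ, add(SZ, Z))))))
  step 19: S(S(S(add(Z, mul(SSZ, add(SZ, Z))))))
  step 20: S(S(S(mul(SSZ, add(SZ, Z)))))
  step 21: S(S(S(add(add(SZ, Z), mul(SZ, add(SZ, Z))))))
  step 22: S(S(S(add(S(add(Z, Z)), mul(SZ, add(SZ, Z))))))
  step 23: S(S(S(S(add(add(Z, Z), mul(SZ, add(SZ, Z)))))))
  step 24: S(S(S(S(add(Z, mul(SZ, add(SZ, Z)))))))
  step 25: S(S(S(S(mul(SZ, add(SZ, Z))))))
  step 26: S(S(S(S(add(add(SZ, Z), mul(Z, add(SZ, Z)))))))
  step 27: S(S(S(S(add(S(add(Z, Z)), mul(Z, add(SZ, Z)))))))
  step 28: S(S(S(S(S(add(add(Z, Z), mul(Z, add(SZ, Z))))))))
  step 29: S(S(S(S(S(add(Z, mul(Z, add(SZ, Z))))))))
  step 30: S(S(S(S(S(mul(Z, add(SZ, Z)))))))
  step 31: S^5(Z)

Term B:
  start: add(SSSZ, add(Z, SSZ))
  step 1: S(add(SSZ, add(Z, SSZ)))
  step 2: S(S(add(SZ, add(Z, SSZ))))
  step 3: S(S(S(add(Z, add(Z, SSZ)))))
  step 4: S(S(S(add(Z, SSZ))))
  step 5: S^5(Z)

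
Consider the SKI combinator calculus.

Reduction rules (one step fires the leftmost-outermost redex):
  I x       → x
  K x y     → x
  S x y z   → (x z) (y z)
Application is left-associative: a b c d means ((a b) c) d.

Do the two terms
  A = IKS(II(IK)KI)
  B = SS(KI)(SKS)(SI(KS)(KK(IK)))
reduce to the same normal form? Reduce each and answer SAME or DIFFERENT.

Answer: SAME — A ⇓ S, B ⇓ S

Reduction:
Term A:
  start: IKS(II(IK)KI)
  step 1: KS(II(IK)KI)
  step 2: S

Term B:
  start: SS(KI)(SKS)(SI(KS)(KK(IK)))
  step 1: S(SKS)(KI(SKS))(SI(KS)(KK(IK)))
  step 2: SKS(SI(KS)(KK(IK)))(KI(SKS)(SI(KS)(KK(IK))))
  step 3: K(SI(KS)(KK(IK)))(S(SI(KS)(KK(IK))))(KI(SKS)(SI(KS)(KK(IK))))
  step 4: SI(KS)(KK(IK))(KI(SKS)(SI(KS)(KK(IK))))
  step 5: I(KK(IK))(KS(KK(IK)))(KI(SKS)(SI(KS)(KK(IK))))
  step 6: KK(IK)(KS(KK(IK)))(KI(SKS)(SI(KS)(KK(IK))))
  step 7: K(KS(KK(IK)))(KI(SKS)(SI(KS)(KK(IK))))
  step 8: KS(KK(IK))
  step 9: S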